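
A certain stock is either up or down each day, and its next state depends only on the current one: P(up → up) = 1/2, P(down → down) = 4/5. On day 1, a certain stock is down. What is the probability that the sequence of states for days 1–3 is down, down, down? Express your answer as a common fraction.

Day 1 is given. For each transition, use the conditional probability from the current state:
P(down | down) = 4/5; P(down | down) = 4/5.
P = 4/5 × 4/5 = 16/25.

16/25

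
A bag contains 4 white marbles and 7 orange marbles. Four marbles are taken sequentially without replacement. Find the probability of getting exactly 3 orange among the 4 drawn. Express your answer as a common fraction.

14/33

One ordering (orange drawn first) has probability 7/11 × 6/10 × 5/9 × 4/8 = 840/7920 = 7/66.
There are C(4,3) = 4 such orderings, each equally likely, so P = 4 × 7/66 = 14/33.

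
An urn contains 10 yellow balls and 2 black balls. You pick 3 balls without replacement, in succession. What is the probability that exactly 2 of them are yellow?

9/22

One ordering (yellow drawn first) has probability 10/12 × 9/11 × 2/10 = 180/1320 = 3/22.
There are C(3,2) = 3 such orderings, each equally likely, so P = 3 × 3/22 = 9/22.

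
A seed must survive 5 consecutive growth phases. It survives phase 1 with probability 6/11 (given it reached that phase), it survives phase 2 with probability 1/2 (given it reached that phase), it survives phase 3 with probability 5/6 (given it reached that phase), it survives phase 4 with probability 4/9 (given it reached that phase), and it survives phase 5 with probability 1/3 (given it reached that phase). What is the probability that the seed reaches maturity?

10/297

Each stage is reached only if all earlier stages succeed, so
P = 6/11 × 1/2 × 5/6 × 4/9 × 1/3 = 120/3564 = 10/297.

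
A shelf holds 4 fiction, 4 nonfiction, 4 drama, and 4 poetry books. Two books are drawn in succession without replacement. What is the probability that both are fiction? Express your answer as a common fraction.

1/20

P = 4/16 × 3/15 = 12/240 = 1/20.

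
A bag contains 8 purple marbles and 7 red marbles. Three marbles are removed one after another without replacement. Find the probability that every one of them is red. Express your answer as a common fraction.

P = 7/15 × 6/14 × 5/13 = 210/2730 = 1/13.

1/13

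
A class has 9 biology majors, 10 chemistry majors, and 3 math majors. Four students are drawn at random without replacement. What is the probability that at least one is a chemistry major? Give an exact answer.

124/133

P(no chemistry majors) = 12/22 × 11/21 × 10/20 × 9/19 = 11880/175560 = 9/133.
P(at least one) = 1 − 9/133 = 124/133.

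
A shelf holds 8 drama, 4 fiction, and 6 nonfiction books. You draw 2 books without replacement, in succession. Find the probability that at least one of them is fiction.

P(no fiction) = 14/18 × 13/17 = 182/306 = 91/153.
P(at least one) = 1 − 91/153 = 62/153.

62/153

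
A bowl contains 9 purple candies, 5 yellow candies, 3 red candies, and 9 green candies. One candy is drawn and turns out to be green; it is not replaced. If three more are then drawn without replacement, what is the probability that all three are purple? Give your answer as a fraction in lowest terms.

21/575

With the first candy removed, 9 purple remain out of 25.
P = 9/25 × 8/24 × 7/23 = 504/13800 = 21/575.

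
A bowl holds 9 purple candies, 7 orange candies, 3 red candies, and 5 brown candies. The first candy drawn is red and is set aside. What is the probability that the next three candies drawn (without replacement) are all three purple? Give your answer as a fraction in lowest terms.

With the first candy removed, 9 purple remain out of 23.
P = 9/23 × 8/22 × 7/21 = 504/10626 = 12/253.

12/253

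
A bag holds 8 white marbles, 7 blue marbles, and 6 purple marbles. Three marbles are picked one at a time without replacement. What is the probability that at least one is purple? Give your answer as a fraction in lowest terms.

25/38

P(no purple) = 15/21 × 14/20 × 13/19 = 2730/7980 = 13/38.
P(at least one) = 1 − 13/38 = 25/38.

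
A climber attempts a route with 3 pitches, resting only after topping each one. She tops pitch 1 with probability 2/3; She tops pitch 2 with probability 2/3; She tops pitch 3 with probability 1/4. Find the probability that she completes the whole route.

1/9

Each stage is reached only if all earlier stages succeed, so
P = 2/3 × 2/3 × 1/4 = 4/36 = 1/9.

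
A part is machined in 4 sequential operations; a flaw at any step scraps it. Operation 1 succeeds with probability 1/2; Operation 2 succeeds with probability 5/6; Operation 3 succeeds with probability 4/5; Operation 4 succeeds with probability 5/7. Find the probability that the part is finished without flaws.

Each stage is reached only if all earlier stages succeed, so
P = 1/2 × 5/6 × 4/5 × 5/7 = 100/420 = 5/21.

5/21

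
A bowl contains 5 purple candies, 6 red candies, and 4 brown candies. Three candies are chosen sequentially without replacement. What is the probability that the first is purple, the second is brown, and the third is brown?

Chain rule:
P = 5/15 × 4/14 × 3/13 = 60/2730 = 2/91.

2/91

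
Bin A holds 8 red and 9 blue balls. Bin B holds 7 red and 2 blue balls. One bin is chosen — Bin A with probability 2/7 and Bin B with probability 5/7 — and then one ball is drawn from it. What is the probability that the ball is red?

739/1071

From Bin A: P(red) = 8/17.
From Bin B: P(red) = 7/9.
Total probability = (2/7)(8/17) + (5/7)(7/9) = 739/1071.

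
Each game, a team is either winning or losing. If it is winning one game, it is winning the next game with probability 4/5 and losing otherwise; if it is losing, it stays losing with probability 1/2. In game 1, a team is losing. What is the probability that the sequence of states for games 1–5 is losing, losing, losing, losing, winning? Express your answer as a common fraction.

1/16

Game 1 is given. For each transition, use the conditional probability from the current state:
P(losing | losing) = 1/2; P(losing | losing) = 1/2; P(losing | losing) = 1/2; P(winning | losing) = 1/2.
P = 1/2 × 1/2 × 1/2 × 1/2 = 1/16.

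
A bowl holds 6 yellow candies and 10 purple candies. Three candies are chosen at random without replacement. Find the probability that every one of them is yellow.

1/28

P(all yellow) = 6/16 × 5/15 × 4/14 = 120/3360 = 1/28.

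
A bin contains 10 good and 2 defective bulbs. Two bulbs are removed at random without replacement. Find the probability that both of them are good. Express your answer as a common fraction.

15/22

P = 10/12 × 9/11 = 90/132 = 15/22.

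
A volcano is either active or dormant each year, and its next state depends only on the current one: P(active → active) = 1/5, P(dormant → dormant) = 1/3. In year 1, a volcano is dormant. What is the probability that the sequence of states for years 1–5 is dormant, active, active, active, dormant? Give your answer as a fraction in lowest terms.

Year 1 is given. For each transition, use the conditional probability from the current state:
P(active | dormant) = 2/3; P(active | active) = 1/5; P(active | active) = 1/5; P(dormant | active) = 4/5.
P = 2/3 × 1/5 × 1/5 × 4/5 = 8/375.

8/375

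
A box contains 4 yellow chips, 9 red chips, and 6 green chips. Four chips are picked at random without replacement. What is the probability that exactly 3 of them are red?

One ordering (red drawn first) has probability 9/19 × 8/18 × 7/17 × 10/16 = 5040/93024 = 35/646.
There are C(4,3) = 4 such orderings, each equally likely, so P = 4 × 35/646 = 70/323.

70/323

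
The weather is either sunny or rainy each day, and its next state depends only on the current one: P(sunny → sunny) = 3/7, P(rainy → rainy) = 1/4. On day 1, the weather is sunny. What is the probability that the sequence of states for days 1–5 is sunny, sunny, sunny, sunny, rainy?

Day 1 is given. For each transition, use the conditional probability from the current state:
P(sunny | sunny) = 3/7; P(sunny | sunny) = 3/7; P(sunny | sunny) = 3/7; P(rainy | sunny) = 4/7.
P = 3/7 × 3/7 × 3/7 × 4/7 = 108/2401.

108/2401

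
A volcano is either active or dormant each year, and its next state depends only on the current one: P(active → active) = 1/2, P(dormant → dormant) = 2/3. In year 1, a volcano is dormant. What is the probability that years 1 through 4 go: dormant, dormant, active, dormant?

1/9

Year 1 is given. For each transition, use the conditional probability from the current state:
P(dormant | dormant) = 2/3; P(active | dormant) = 1/3; P(dormant | active) = 1/2.
P = 2/3 × 1/3 × 1/2 = 2/18 = 1/9.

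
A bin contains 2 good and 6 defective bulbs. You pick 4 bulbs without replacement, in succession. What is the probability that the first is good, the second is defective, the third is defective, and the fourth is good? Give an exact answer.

1/28

Chain rule:
P = 2/8 × 6/7 × 5/6 × 1/5 = 60/1680 = 1/28.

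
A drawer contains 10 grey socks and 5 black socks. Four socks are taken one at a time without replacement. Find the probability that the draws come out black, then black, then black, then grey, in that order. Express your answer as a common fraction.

Multiply the probability of each draw given the previous ones:
P = 5/15 × 4/14 × 3/13 × 10/12 = 600/32760 = 5/273.

5/273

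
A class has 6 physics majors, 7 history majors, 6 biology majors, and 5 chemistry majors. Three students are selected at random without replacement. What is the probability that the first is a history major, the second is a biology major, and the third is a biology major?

Multiply the probability of each draw given the previous ones:
P = 7/24 × 6/23 × 5/22 = 210/12144 = 35/2024.

35/2024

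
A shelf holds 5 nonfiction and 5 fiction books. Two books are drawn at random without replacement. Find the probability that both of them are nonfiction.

2/9

P(every draw is nonfiction) = 5/10 × 4/9 = 20/90 = 2/9.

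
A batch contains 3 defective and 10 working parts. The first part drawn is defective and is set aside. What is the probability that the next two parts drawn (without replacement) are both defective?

After the first draw, 2 of the remaining 12 parts are defective.
P = 2/12 × 1/11 = 2/132 = 1/66.

1/66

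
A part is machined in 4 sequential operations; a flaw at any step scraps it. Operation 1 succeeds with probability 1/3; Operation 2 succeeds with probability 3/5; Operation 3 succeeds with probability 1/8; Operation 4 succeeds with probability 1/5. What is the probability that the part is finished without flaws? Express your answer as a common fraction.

1/200

Each stage is reached only if all earlier stages succeed, so
P = 1/3 × 3/5 × 1/8 × 1/5 = 3/600 = 1/200.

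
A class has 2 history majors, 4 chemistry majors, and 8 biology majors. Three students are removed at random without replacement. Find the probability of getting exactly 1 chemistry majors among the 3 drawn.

45/91

One ordering (a chemistry major drawn first) has probability 4/14 × 10/13 × 9/12 = 360/2184 = 15/91.
There are C(3,1) = 3 such orderings, each equally likely, so P = 3 × 15/91 = 45/91.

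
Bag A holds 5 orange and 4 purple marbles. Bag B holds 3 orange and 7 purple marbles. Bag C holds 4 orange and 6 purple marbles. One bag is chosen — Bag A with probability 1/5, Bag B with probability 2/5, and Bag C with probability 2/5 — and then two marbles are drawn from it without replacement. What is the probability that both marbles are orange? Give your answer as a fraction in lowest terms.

61/450

From Bag A: P(both orange) = (5/9)(4/8) = 5/18.
From Bag B: P(both orange) = (3/10)(2/9) = 1/15.
From Bag C: P(both orange) = (4/10)(3/9) = 2/15.
Total probability = (1/5)(5/18) + (2/5)(1/15) + (2/5)(2/15) = 61/450.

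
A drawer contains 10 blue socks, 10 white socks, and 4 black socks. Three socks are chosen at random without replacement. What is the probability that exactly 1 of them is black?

95/253

One ordering (black drawn first) has probability 4/24 × 20/23 × 19/22 = 1520/12144 = 95/759.
There are C(3,1) = 3 such orderings, each equally likely, so P = 3 × 95/759 = 95/253.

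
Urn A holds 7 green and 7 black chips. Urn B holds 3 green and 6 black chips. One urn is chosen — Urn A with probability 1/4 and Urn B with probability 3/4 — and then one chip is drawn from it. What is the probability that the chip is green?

3/8

From Urn A: P(green) = 7/14.
From Urn B: P(green) = 3/9.
Total probability = (1/4)(7/14) + (3/4)(3/9) = 3/8.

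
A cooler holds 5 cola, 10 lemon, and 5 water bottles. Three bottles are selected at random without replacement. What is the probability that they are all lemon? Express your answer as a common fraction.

P(all lemon) = 10/20 × 9/19 × 8/18 = 720/6840 = 2/19.

2/19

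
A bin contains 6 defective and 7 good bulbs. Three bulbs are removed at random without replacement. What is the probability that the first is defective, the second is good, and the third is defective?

Each draw changes the counts, so multiply the conditional probabilities along the sequence:
P = 6/13 × 7/12 × 5/11 = 210/1716 = 35/286.

35/286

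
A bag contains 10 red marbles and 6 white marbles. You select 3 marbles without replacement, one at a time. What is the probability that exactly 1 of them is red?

15/56

One ordering (red drawn first) has probability 10/16 × 6/15 × 5/14 = 300/3360 = 5/56.
There are C(3,1) = 3 such orderings, each equally likely, so P = 3 × 5/56 = 15/56.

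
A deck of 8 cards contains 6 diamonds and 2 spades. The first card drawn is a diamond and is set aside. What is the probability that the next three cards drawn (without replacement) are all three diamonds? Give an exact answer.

After the first draw, 5 of the remaining 7 cards are diamonds.
P = 5/7 × 4/6 × 3/5 = 60/210 = 2/7.

2/7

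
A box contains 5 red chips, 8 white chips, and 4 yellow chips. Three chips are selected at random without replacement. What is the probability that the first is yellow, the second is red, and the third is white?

Chain rule:
P = 4/17 × 5/16 × 8/15 = 160/4080 = 2/51.

2/51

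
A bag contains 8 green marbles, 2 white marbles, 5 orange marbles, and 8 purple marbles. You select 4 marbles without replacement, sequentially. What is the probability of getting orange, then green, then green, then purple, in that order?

Each draw changes the counts, so multiply the conditional probabilities along the sequence:
P = 5/23 × 8/22 × 7/21 × 8/20 = 2240/212520 = 8/759.

8/759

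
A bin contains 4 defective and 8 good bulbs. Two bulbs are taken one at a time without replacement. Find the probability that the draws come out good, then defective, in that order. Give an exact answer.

8/33

Chain rule:
P = 8/12 × 4/11 = 32/132 = 8/33.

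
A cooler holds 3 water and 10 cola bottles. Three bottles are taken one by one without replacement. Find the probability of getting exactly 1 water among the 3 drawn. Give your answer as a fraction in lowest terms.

One ordering (water drawn first) has probability 3/13 × 10/12 × 9/11 = 270/1716 = 45/286.
There are C(3,1) = 3 such orderings, each equally likely, so P = 3 × 45/286 = 135/286.

135/286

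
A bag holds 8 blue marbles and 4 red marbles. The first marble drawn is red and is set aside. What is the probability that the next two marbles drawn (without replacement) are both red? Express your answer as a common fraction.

With the first marble removed, 3 red remain out of 11.
P = 3/11 × 2/10 = 6/110 = 3/55.

3/55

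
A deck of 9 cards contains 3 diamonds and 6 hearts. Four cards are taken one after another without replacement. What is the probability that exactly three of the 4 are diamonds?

1/21

One ordering (diamonds drawn first) has probability 3/9 × 2/8 × 1/7 × 6/6 = 36/3024 = 1/84.
There are C(4,3) = 4 such orderings, each equally likely, so P = 4 × 1/84 = 1/21.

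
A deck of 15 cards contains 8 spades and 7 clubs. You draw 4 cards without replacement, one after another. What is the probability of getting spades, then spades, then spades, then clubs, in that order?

Chain rule:
P = 8/15 × 7/14 × 6/13 × 7/12 = 2352/32760 = 14/195.

14/195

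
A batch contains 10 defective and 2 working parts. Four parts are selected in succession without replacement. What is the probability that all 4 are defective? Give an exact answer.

14/33

P(all defective) = 10/12 × 9/11 × 8/10 × 7/9 = 5040/11880 = 14/33.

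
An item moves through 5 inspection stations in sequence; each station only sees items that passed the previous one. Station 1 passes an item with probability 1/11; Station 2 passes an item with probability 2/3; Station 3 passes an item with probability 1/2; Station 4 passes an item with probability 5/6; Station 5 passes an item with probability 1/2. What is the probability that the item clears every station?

5/396

Multiplying along the chain,
P = 1/11 × 2/3 × 1/2 × 5/6 × 1/2 = 10/792 = 5/396.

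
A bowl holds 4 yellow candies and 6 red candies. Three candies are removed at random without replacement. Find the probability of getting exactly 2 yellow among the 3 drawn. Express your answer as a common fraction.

One ordering (yellow drawn first) has probability 4/10 × 3/9 × 6/8 = 72/720 = 1/10.
There are C(3,2) = 3 such orderings, each equally likely, so P = 3 × 1/10 = 3/10.

3/10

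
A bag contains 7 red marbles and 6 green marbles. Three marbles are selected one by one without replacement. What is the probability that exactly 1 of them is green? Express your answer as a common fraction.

63/143

One ordering (green drawn first) has probability 6/13 × 7/12 × 6/11 = 252/1716 = 21/143.
There are C(3,1) = 3 such orderings, each equally likely, so P = 3 × 21/143 = 63/143.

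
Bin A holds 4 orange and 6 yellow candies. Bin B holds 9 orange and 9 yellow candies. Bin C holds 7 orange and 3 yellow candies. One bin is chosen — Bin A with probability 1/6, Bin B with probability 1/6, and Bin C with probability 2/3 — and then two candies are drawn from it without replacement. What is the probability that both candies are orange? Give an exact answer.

From Bin A: P(both orange) = (4/10)(3/9) = 2/15.
From Bin B: P(both orange) = (9/18)(8/17) = 4/17.
From Bin C: P(both orange) = (7/10)(6/9) = 7/15.
Total probability = (1/6)(2/15) + (1/6)(4/17) + (2/3)(7/15) = 19/51.

19/51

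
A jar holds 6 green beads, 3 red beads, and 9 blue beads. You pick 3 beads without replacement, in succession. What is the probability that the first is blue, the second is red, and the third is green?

Chain rule:
P = 9/18 × 3/17 × 6/16 = 162/4896 = 9/272.

9/272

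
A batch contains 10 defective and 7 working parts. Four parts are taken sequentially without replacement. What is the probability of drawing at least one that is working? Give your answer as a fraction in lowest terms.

P(no working) = 10/17 × 9/16 × 8/15 × 7/14 = 5040/57120 = 3/34.
P(at least one) = 1 − 3/34 = 31/34.

31/34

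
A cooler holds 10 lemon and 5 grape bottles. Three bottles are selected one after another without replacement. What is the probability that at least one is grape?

67/91

P(no grape) = 10/15 × 9/14 × 8/13 = 720/2730 = 24/91.
P(at least one) = 1 − 24/91 = 67/91.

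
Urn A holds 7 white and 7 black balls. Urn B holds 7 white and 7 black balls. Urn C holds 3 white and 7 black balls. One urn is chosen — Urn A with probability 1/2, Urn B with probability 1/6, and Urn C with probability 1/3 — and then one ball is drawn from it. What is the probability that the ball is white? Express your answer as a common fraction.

13/30

From Urn A: P(white) = 7/14.
From Urn B: P(white) = 7/14.
From Urn C: P(white) = 3/10.
Total probability = (1/2)(7/14) + (1/6)(7/14) + (1/3)(3/10) = 13/30.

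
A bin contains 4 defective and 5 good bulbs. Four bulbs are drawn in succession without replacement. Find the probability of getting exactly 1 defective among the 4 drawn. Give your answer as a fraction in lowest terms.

20/63

One ordering (defective drawn first) has probability 4/9 × 5/8 × 4/7 × 3/6 = 240/3024 = 5/63.
There are C(4,1) = 4 such orderings, each equally likely, so P = 4 × 5/63 = 20/63.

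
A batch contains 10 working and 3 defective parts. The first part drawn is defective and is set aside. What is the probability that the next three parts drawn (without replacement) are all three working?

6/11

With the first part removed, 10 working remain out of 12.
P = 10/12 × 9/11 × 8/10 = 720/1320 = 6/11.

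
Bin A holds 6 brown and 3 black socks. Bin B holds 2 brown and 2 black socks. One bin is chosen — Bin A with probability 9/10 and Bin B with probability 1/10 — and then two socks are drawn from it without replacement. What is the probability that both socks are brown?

47/120

From Bin A: P(both brown) = (6/9)(5/8) = 5/12.
From Bin B: P(both brown) = (2/4)(1/3) = 1/6.
Total probability = (9/10)(5/12) + (1/10)(1/6) = 47/120.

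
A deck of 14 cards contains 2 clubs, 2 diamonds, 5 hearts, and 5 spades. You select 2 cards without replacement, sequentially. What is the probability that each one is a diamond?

1/91

P = 2/14 × 1/13 = 2/182 = 1/91.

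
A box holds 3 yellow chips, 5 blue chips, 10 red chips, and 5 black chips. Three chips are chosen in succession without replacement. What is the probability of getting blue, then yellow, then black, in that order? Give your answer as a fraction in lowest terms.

Chain rule:
P = 5/23 × 3/22 × 5/21 = 75/10626 = 25/3542.

25/3542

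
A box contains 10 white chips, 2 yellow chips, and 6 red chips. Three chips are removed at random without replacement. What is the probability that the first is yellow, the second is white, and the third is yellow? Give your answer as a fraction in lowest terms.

5/1224

Multiply the probability of each draw given the previous ones:
P = 2/18 × 10/17 × 1/16 = 20/4896 = 5/1224.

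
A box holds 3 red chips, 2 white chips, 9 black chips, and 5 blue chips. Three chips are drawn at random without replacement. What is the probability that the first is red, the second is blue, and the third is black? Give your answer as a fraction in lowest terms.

15/646

Multiply the probability of each draw given the previous ones:
P = 3/19 × 5/18 × 9/17 = 135/5814 = 15/646.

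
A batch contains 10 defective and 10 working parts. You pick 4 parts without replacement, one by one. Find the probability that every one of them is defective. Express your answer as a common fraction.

P(every draw is defective) = 10/20 × 9/19 × 8/18 × 7/17 = 5040/116280 = 14/323.

14/323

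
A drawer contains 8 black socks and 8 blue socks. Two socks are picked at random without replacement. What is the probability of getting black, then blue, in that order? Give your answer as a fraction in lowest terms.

4/15

Multiply the probability of each draw given the previous ones:
P = 8/16 × 8/15 = 64/240 = 4/15.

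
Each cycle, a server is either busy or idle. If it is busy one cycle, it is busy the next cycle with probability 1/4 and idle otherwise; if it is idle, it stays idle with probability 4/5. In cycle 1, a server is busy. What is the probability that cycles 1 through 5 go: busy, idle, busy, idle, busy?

9/400

Cycle 1 is given. For each transition, use the conditional probability from the current state:
P(idle | busy) = 3/4; P(busy | idle) = 1/5; P(idle | busy) = 3/4; P(busy | idle) = 1/5.
P = 3/4 × 1/5 × 3/4 × 1/5 = 9/400.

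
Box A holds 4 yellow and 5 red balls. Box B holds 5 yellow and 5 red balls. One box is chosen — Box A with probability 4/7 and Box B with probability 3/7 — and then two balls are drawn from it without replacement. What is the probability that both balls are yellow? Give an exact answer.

4/21

From Box A: P(both yellow) = (4/9)(3/8) = 1/6.
From Box B: P(both yellow) = (5/10)(4/9) = 2/9.
Total probability = (4/7)(1/6) + (3/7)(2/9) = 4/21.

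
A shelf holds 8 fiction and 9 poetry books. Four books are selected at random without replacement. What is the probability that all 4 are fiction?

1/34

P(every draw is fiction) = 8/17 × 7/16 × 6/15 × 5/14 = 1680/57120 = 1/34.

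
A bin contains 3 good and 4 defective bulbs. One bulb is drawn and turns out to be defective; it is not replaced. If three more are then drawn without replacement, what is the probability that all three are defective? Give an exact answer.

1/20

With the first bulb removed, 3 defective remain out of 6.
P = 3/6 × 2/5 × 1/4 = 6/120 = 1/20.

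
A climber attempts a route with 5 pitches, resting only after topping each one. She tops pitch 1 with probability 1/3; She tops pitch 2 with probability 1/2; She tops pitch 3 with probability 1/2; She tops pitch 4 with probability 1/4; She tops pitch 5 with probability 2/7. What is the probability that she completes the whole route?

The events are sequential, so multiply the conditional probabilities:
P = 1/3 × 1/2 × 1/2 × 1/4 × 2/7 = 2/336 = 1/168.

1/168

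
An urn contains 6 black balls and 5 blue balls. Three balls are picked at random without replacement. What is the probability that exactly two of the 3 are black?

One ordering (black drawn first) has probability 6/11 × 5/10 × 5/9 = 150/990 = 5/33.
There are C(3,2) = 3 such orderings, each equally likely, so P = 3 × 5/33 = 5/11.

5/11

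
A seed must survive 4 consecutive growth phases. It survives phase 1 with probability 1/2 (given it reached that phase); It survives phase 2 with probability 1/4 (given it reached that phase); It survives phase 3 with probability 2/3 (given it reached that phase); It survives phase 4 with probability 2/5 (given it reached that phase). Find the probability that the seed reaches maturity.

1/30

Each stage is reached only if all earlier stages succeed, so
P = 1/2 × 1/4 × 2/3 × 2/5 = 4/120 = 1/30.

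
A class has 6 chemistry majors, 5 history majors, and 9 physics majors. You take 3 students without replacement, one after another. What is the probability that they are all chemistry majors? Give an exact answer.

1/57

P(every draw is a chemistry major) = 6/20 × 5/19 × 4/18 = 120/6840 = 1/57.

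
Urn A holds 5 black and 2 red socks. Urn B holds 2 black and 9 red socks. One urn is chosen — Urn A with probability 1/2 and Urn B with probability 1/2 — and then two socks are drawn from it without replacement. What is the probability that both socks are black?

571/2310

From Urn A: P(both black) = (5/7)(4/6) = 10/21.
From Urn B: P(both black) = (2/11)(1/10) = 1/55.
Total probability = (1/2)(10/21) + (1/2)(1/55) = 571/2310.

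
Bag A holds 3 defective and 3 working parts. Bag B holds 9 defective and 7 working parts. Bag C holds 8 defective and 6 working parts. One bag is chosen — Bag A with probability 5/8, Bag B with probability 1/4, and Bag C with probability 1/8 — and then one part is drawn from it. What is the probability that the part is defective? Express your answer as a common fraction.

From Bag A: P(defective) = 3/6.
From Bag B: P(defective) = 9/16.
From Bag C: P(defective) = 8/14.
Total probability = (5/8)(3/6) + (1/4)(9/16) + (1/8)(8/14) = 235/448.

235/448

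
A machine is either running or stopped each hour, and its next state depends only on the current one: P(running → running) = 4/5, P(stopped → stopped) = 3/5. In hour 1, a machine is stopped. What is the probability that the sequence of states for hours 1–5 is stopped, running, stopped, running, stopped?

4/625

Hour 1 is given. For each transition, use the conditional probability from the current state:
P(running | stopped) = 2/5; P(stopped | running) = 1/5; P(running | stopped) = 2/5; P(stopped | running) = 1/5.
P = 2/5 × 1/5 × 2/5 × 1/5 = 4/625.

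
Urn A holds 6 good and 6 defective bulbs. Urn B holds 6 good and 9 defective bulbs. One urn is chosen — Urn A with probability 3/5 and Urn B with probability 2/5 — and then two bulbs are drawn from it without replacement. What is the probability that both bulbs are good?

From Urn A: P(both good) = (6/12)(5/11) = 5/22.
From Urn B: P(both good) = (6/15)(5/14) = 1/7.
Total probability = (3/5)(5/22) + (2/5)(1/7) = 149/770.

149/770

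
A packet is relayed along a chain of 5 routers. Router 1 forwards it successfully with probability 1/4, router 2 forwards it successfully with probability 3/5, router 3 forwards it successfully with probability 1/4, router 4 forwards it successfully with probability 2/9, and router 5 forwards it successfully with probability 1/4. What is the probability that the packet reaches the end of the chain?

The events are sequential, so multiply the conditional probabilities:
P = 1/4 × 3/5 × 1/4 × 2/9 × 1/4 = 6/2880 = 1/480.

1/480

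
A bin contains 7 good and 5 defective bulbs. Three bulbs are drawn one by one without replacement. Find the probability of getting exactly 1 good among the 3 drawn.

7/22

One ordering (good drawn first) has probability 7/12 × 5/11 × 4/10 = 140/1320 = 7/66.
There are C(3,1) = 3 such orderings, each equally likely, so P = 3 × 7/66 = 7/22.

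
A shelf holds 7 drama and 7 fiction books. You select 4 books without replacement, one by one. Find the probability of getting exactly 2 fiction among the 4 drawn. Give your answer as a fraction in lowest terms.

63/143

One ordering (fiction drawn first) has probability 7/14 × 6/13 × 7/12 × 6/11 = 1764/24024 = 21/286.
There are C(4,2) = 6 such orderings, each equally likely, so P = 6 × 21/286 = 63/143.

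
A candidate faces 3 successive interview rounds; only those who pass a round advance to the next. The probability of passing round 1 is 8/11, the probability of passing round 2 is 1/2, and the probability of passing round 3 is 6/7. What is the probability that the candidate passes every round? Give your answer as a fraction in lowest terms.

Each stage is reached only if all earlier stages succeed, so
P = 8/11 × 1/2 × 6/7 = 48/154 = 24/77.

24/77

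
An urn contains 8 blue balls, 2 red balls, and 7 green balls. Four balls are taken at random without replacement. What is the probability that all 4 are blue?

P = 8/17 × 7/16 × 6/15 × 5/14 = 1680/57120 = 1/34.

1/34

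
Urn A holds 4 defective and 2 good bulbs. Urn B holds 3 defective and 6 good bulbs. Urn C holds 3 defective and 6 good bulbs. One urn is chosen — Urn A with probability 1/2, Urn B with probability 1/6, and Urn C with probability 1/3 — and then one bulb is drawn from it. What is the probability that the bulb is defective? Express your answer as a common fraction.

From Urn A: P(defective) = 4/6.
From Urn B: P(defective) = 3/9.
From Urn C: P(defective) = 3/9.
Total probability = (1/2)(4/6) + (1/6)(3/9) + (1/3)(3/9) = 1/2.

1/2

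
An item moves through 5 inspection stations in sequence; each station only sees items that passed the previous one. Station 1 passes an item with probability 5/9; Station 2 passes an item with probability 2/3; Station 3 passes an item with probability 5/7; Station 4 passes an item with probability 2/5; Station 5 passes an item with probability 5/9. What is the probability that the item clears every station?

100/1701

Each stage is reached only if all earlier stages succeed, so
P = 5/9 × 2/3 × 5/7 × 2/5 × 5/9 = 500/8505 = 100/1701.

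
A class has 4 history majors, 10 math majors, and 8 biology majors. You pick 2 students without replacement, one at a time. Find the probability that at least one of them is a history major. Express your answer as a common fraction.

26/77

P(no history majors) = 18/22 × 17/21 = 306/462 = 51/77.
P(at least one) = 1 − 51/77 = 26/77.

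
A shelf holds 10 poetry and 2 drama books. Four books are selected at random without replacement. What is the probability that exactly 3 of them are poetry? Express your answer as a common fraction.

One ordering (poetry drawn first) has probability 10/12 × 9/11 × 8/10 × 2/9 = 1440/11880 = 4/33.
There are C(4,3) = 4 such orderings, each equally likely, so P = 4 × 4/33 = 16/33.

16/33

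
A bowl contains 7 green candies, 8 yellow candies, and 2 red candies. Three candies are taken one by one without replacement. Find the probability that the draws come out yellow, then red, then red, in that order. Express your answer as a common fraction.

1/255

Each draw changes the counts, so multiply the conditional probabilities along the sequence:
P = 8/17 × 2/16 × 1/15 = 16/4080 = 1/255.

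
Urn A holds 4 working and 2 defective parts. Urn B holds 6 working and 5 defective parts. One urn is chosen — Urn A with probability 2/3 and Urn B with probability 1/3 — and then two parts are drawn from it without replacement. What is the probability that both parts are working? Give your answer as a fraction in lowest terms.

From Urn A: P(both working) = (4/6)(3/5) = 2/5.
From Urn B: P(both working) = (6/11)(5/10) = 3/11.
Total probability = (2/3)(2/5) + (1/3)(3/11) = 59/165.

59/165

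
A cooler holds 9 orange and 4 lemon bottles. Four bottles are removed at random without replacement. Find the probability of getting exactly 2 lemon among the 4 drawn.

216/715

One ordering (lemon drawn first) has probability 4/13 × 3/12 × 9/11 × 8/10 = 864/17160 = 36/715.
There are C(4,2) = 6 such orderings, each equally likely, so P = 6 × 36/715 = 216/715.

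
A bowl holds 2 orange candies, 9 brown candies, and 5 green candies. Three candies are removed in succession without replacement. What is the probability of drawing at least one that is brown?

P(no brown) = 7/16 × 6/15 × 5/14 = 210/3360 = 1/16.
P(at least one) = 1 − 1/16 = 15/16.

15/16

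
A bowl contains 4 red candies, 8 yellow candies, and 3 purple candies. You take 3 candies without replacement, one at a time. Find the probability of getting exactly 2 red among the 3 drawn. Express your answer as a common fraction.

66/455

One ordering (red drawn first) has probability 4/15 × 3/14 × 11/13 = 132/2730 = 22/455.
There are C(3,2) = 3 such orderings, each equally likely, so P = 3 × 22/455 = 66/455.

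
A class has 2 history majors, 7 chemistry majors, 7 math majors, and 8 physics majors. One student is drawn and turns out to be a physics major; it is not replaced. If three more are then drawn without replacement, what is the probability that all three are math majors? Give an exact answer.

5/253

After the first draw, 7 of the remaining 23 students are math majors.
P = 7/23 × 6/22 × 5/21 = 210/10626 = 5/253.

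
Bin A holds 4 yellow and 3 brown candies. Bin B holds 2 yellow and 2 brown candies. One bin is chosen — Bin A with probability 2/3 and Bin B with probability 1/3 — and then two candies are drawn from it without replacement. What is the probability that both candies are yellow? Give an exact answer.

31/126

From Bin A: P(both yellow) = (4/7)(3/6) = 2/7.
From Bin B: P(both yellow) = (2/4)(1/3) = 1/6.
Total probability = (2/3)(2/7) + (1/3)(1/6) = 31/126.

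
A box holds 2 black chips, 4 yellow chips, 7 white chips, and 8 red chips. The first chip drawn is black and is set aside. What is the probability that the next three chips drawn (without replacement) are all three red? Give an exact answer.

14/285

After the first draw, 8 of the remaining 20 chips are red.
P = 8/20 × 7/19 × 6/18 = 336/6840 = 14/285.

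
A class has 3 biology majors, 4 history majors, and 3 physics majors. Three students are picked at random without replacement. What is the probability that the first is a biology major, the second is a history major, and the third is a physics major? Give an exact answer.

1/20

Multiply the probability of each draw given the previous ones:
P = 3/10 × 4/9 × 3/8 = 36/720 = 1/20.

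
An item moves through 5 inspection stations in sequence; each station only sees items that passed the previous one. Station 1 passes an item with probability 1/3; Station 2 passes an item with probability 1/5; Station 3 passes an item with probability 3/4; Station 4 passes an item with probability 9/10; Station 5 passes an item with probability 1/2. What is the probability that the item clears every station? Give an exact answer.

The events are sequential, so multiply the conditional probabilities:
P = 1/3 × 1/5 × 3/4 × 9/10 × 1/2 = 27/1200 = 9/400.

9/400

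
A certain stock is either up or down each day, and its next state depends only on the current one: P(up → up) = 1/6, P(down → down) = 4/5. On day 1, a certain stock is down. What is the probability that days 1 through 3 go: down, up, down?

1/6

Day 1 is given. For each transition, use the conditional probability from the current state:
P(up | down) = 1/5; P(down | up) = 5/6.
P = 1/5 × 5/6 = 5/30 = 1/6.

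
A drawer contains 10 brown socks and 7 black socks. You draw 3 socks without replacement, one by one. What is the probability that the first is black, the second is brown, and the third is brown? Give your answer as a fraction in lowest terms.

21/136

Chain rule:
P = 7/17 × 10/16 × 9/15 = 630/4080 = 21/136.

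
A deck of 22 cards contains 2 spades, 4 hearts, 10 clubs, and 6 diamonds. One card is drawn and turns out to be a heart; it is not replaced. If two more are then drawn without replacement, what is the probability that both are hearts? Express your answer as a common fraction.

1/70

After the first draw, 3 of the remaining 21 cards are hearts.
P = 3/21 × 2/20 = 6/420 = 1/70.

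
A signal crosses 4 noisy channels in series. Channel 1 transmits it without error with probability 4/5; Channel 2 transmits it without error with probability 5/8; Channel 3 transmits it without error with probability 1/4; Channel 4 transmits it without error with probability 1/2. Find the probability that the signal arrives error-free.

The events are sequential, so multiply the conditional probabilities:
P = 4/5 × 5/8 × 1/4 × 1/2 = 20/320 = 1/16.

1/16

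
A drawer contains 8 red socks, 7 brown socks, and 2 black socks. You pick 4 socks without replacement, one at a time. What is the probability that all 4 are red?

1/34

P(every draw is red) = 8/17 × 7/16 × 6/15 × 5/14 = 1680/57120 = 1/34.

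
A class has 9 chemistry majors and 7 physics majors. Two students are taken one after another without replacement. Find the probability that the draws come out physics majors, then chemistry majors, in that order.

21/80

Each draw changes the counts, so multiply the conditional probabilities along the sequence:
P = 7/16 × 9/15 = 63/240 = 21/80.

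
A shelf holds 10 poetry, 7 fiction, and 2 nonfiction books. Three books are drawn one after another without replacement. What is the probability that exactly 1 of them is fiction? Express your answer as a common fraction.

154/323

One ordering (fiction drawn first) has probability 7/19 × 12/18 × 11/17 = 924/5814 = 154/969.
There are C(3,1) = 3 such orderings, each equally likely, so P = 3 × 154/969 = 154/323.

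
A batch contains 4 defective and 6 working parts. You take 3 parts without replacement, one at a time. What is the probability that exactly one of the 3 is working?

3/10

One ordering (working drawn first) has probability 6/10 × 4/9 × 3/8 = 72/720 = 1/10.
There are C(3,1) = 3 such orderings, each equally likely, so P = 3 × 1/10 = 3/10.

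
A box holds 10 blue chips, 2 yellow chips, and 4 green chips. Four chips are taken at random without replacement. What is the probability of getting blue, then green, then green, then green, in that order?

1/182

Multiply the probability of each draw given the previous ones:
P = 10/16 × 4/15 × 3/14 × 2/13 = 240/43680 = 1/182.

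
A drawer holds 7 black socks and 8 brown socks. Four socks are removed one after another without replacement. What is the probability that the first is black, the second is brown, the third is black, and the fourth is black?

2/39

Chain rule:
P = 7/15 × 8/14 × 6/13 × 5/12 = 1680/32760 = 2/39.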